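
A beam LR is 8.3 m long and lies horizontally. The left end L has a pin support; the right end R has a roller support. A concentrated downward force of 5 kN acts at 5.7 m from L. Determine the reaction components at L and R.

Moments about L: R_y·8.3 − 5·5.7 = 0 → R_y = 28.5/8.3 = 3.43373 ≈ 3.434 kN.
ΣF_y = 0: L_y + 3.43373 − 5 = 0 → L_y = 1.566 kN.
ΣF_x = 0: no horizontal applied forces, so L_x = 0.

L_x = 0, L_y = 1.566 kN, R_y = 3.434 kN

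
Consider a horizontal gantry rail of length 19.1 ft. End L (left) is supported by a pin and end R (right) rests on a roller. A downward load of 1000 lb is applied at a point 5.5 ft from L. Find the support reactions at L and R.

L_x = 0, L_y = 712.0 lb, R_y = 288.0 lb

ΣM about L: R_y·19.1 − 1000·5.5 = 0 → R_y = 5500/19.1 = 287.958 ≈ 288.0 lb.
ΣF_y = 0: L_y + 287.958 − 1000 = 0 → L_y = 712.0 lb.
ΣF_x = 0: no horizontal applied forces, so L_x = 0.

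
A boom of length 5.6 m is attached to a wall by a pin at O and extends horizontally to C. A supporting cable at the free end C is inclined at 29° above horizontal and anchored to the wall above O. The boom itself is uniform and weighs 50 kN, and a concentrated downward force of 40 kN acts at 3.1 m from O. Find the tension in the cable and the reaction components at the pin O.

T = 97.24 kN, O_x = 85.05 kN, O_y = 42.86 kN

ΣM about O: T·sin29°·5.6 − 50·2.8 − 40·3.1 = 0 → T = 264/(5.6·0.48481) = 97.2399 ≈ 97.24 kN.
ΣF_x = 0: O_x − T·cos29° = 0 → O_x = 97.2399 × 0.87462 = 85.05 kN.
ΣF_y = 0: O_y + T·sin29° − 50 − 40 = 0 → O_y = 90 − 97.2399 × 0.48481 = 42.86 kN.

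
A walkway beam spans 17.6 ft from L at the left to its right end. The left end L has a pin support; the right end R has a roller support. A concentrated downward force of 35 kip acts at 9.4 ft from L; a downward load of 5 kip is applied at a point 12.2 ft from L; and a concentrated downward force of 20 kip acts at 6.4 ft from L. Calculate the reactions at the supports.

Taking moments about L: R_y·17.6 − 35·9.4 − 5·12.2 − 20·6.4 = 0 → R_y = 518/17.6 = 29.4318 ≈ 29.43 kip.
ΣF_y = 0: L_y + 29.4318 − 35 − 5 − 20 = 0 → L_y = 30.57 kip.
ΣF_x = 0: no horizontal applied forces, so L_x = 0.

L_x = 0, L_y = 30.57 kip, R_y = 29.43 kip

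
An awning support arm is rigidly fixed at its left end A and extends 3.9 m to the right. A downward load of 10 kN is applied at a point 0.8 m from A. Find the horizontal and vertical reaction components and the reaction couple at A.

A_x = 0, A_y = 10.00 kN, M_A = 8.000 kN·m

ΣF_x = 0: A_x = 0.
ΣF_y = 0: A_y − 10 = 0 → A_y = 10.00 kN.
ΣM about A: M_A − 10·0.8 = 0 → M_A = 8.000 kN·m.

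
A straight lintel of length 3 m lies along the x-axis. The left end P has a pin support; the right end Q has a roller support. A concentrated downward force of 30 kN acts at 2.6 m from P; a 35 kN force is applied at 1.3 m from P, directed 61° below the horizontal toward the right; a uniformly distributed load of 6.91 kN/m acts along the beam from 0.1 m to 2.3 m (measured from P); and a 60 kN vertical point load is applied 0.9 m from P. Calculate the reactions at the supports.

P_x = -16.97 kN, P_y = 72.47 kN, Q_y = 63.35 kN

Resultant of the distributed load: 6.91 × 2.2 = 15.202 kN at 1.2 m from P.
Taking moments about P: Q_y·3 − 30·2.6 − 35·sin61°·1.3 − (6.91·2.2)·1.2 − 60·0.9 = 0 → Q_y = 190.038/3 = 63.346 ≈ 63.35 kN.
ΣF_y = 0: P_y + 63.346 − 30 − 35·sin61° − 6.91·2.2 − 60 = 0 → P_y = 72.47 kN.
ΣF_x = 0: P_x + 35·cos61° = 0 → P_x = -16.97 kN.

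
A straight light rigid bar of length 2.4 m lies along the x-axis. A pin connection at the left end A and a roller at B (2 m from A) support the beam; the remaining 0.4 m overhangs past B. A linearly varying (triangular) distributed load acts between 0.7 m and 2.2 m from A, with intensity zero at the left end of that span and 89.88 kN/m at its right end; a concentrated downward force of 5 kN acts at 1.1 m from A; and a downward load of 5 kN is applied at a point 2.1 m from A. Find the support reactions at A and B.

Resultant of the triangular load: ½ × 89.88 × 1.5 = 67.41 kN, acting at 1.7 m from A (one-third of the span from the peak).
Taking moments about A: B_y·2 − (½·89.88·1.5)·1.7 − 5·1.1 − 5·2.1 = 0 → B_y = 130.597/2 = 65.2985 ≈ 65.30 kN.
ΣF_y = 0: A_y + 65.2985 − ½·89.88·1.5 − 5 − 5 = 0 → A_y = 12.11 kN.
ΣF_x = 0: no horizontal applied forces, so A_x = 0.

A_x = 0, A_y = 12.11 kN, B_y = 65.30 kN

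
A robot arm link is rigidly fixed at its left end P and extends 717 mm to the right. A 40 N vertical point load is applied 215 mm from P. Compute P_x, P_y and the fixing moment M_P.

P_x = 0, P_y = 40.00 N, M_P = 8600 N·mm

ΣF_x = 0: P_x = 0.
ΣF_y = 0: P_y − 40 = 0 → P_y = 40.00 N.
ΣM about P: M_P − 40·215 = 0 → M_P = 8600 N·mm.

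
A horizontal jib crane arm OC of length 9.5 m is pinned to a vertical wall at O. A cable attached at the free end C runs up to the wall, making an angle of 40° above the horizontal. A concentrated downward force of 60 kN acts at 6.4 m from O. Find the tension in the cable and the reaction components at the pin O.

T = 62.88 kN, O_x = 48.17 kN, O_y = 19.58 kN

ΣM about O: T·sin40°·9.5 − 60·6.4 = 0 → T = 384/(9.5·0.642788) = 62.884 ≈ 62.88 kN.
ΣF_x = 0: O_x − T·cos40° = 0 → O_x = 62.884 × 0.766044 = 48.17 kN.
ΣF_y = 0: O_y + T·sin40° − 60 = 0 → O_y = 60 − 62.884 × 0.642788 = 19.58 kN.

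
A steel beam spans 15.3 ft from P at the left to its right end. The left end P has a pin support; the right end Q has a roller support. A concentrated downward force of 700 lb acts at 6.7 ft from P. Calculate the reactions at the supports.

P_x = 0, P_y = 393.5 lb, Q_y = 306.5 lb

ΣM about P: Q_y·15.3 − 700·6.7 = 0 → Q_y = 4690/15.3 = 306.536 ≈ 306.5 lb.
ΣF_y = 0: P_y + 306.536 − 700 = 0 → P_y = 393.5 lb.
ΣF_x = 0: no horizontal applied forces, so P_x = 0.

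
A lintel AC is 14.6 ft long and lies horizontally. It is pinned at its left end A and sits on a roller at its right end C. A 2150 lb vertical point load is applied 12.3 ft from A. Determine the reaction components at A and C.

A_x = 0, A_y = 338.7 lb, C_y = 1811 lb

Taking moments about A: C_y·14.6 − 2150·12.3 = 0 → C_y = 26445/14.6 = 1811.3 ≈ 1811 lb.
ΣF_y = 0: A_y + 1811.3 − 2150 = 0 → A_y = 338.7 lb.
ΣF_x = 0: no horizontal applied forces, so A_x = 0.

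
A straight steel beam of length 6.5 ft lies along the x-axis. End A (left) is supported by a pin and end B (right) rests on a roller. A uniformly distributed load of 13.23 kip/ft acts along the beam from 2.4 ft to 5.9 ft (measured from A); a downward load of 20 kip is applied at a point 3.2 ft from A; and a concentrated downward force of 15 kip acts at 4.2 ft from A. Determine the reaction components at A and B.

Resultant of the distributed load: 13.23 × 3.5 = 46.305 kip at 4.15 ft from A.
ΣM about A: B_y·6.5 − (13.23·3.5)·4.15 − 20·3.2 − 15·4.2 = 0 → B_y = 319.16575/6.5 = 49.1024 ≈ 49.10 kip.
ΣF_y = 0: A_y + 49.1024 − 13.23·3.5 − 20 − 15 = 0 → A_y = 32.20 kip.
ΣF_x = 0: no horizontal applied forces, so A_x = 0.

A_x = 0, A_y = 32.20 kip, B_y = 49.10 kip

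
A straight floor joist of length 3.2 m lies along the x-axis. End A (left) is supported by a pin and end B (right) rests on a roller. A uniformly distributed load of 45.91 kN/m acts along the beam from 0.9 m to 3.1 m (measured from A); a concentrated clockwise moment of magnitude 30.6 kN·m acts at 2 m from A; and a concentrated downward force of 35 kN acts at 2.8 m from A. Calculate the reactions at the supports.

Resultant of the distributed load: 45.91 × 2.2 = 101.002 kN at 2 m from A.
Moments about A: B_y·3.2 − (45.91·2.2)·2 − 30.6 − 35·2.8 = 0 → B_y = 330.604/3.2 = 103.314 ≈ 103.3 kN.
ΣF_y = 0: A_y + 103.314 − 45.91·2.2 − 35 = 0 → A_y = 32.69 kN.
ΣF_x = 0: no horizontal applied forces, so A_x = 0.

A_x = 0, A_y = 32.69 kN, B_y = 103.3 kN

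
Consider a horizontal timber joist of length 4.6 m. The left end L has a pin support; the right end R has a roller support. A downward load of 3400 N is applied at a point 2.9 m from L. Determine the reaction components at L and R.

ΣM about L: R_y·4.6 − 3400·2.9 = 0 → R_y = 9860/4.6 = 2143.48 ≈ 2143 N.
ΣF_y = 0: L_y + 2143.48 − 3400 = 0 → L_y = 1257 N.
ΣF_x = 0: no horizontal applied forces, so L_x = 0.

L_x = 0, L_y = 1257 N, R_y = 2143 N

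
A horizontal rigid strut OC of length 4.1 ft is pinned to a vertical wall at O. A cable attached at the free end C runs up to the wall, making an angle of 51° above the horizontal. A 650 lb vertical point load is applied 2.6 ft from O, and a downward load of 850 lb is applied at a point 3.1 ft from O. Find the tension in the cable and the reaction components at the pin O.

T = 1357 lb, O_x = 854.2 lb, O_y = 445.1 lb

ΣM about O: T·sin51°·4.1 − 650·2.6 − 850·3.1 = 0 → T = 4325/(4.1·0.777146) = 1357.37 ≈ 1357 lb.
ΣF_x = 0: O_x − T·cos51° = 0 → O_x = 1357.37 × 0.62932 = 854.2 lb.
ΣF_y = 0: O_y + T·sin51° − 650 − 850 = 0 → O_y = 1500 − 1357.37 × 0.777146 = 445.1 lb.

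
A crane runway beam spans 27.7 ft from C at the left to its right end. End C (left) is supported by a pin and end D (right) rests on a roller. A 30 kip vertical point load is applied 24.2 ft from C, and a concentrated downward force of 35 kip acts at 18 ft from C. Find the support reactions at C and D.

Taking moments about C: D_y·27.7 − 30·24.2 − 35·18 = 0 → D_y = 1356/27.7 = 48.9531 ≈ 48.95 kip.
ΣF_y = 0: C_y + 48.9531 − 30 − 35 = 0 → C_y = 16.05 kip.
ΣF_x = 0: no horizontal applied forces, so C_x = 0.

C_x = 0, C_y = 16.05 kip, D_y = 48.95 kip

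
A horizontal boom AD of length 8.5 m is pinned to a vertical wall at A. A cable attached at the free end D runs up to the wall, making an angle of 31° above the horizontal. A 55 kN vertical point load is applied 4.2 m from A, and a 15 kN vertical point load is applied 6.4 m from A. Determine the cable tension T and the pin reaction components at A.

ΣM about A: T·sin31°·8.5 − 55·4.2 − 15·6.4 = 0 → T = 327/(8.5·0.515038) = 74.6947 ≈ 74.69 kN.
ΣF_x = 0: A_x − T·cos31° = 0 → A_x = 74.6947 × 0.857167 = 64.03 kN.
ΣF_y = 0: A_y + T·sin31° − 55 − 15 = 0 → A_y = 70 − 74.6947 × 0.515038 = 31.53 kN.

T = 74.69 kN, A_x = 64.03 kN, A_y = 31.53 kN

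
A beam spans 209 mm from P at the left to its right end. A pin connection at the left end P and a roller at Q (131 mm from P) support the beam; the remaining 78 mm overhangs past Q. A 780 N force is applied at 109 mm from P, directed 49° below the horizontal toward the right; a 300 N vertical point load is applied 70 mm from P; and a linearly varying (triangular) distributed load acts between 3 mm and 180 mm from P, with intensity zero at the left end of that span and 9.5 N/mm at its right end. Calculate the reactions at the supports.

Resultant of the triangular load: ½ × 9.5 × 177 = 840.75 N, acting at 121 mm from P (one-third of the span from the peak).
Moments about P: Q_y·131 − 780·sin49°·109 − 300·70 − (½·9.5·177)·121 = 0 → Q_y = 186896/131 = 1426.69 ≈ 1427 N.
ΣF_y = 0: P_y + 1426.69 − 780·sin49° − 300 − ½·9.5·177 = 0 → P_y = 302.7 N.
ΣF_x = 0: P_x + 780·cos49° = 0 → P_x = -511.7 N.

P_x = -511.7 N, P_y = 302.7 N, Q_y = 1427 N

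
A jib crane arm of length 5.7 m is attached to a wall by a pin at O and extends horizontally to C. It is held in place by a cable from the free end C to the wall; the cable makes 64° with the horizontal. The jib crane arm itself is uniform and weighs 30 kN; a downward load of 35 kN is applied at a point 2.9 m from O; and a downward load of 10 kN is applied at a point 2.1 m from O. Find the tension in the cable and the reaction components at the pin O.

T = 40.60 kN, O_x = 17.80 kN, O_y = 38.51 kN

ΣM about O: T·sin64°·5.7 − 30·2.85 − 35·2.9 − 10·2.1 = 0 → T = 208/(5.7·0.898794) = 40.6002 ≈ 40.60 kN.
ΣF_x = 0: O_x − T·cos64° = 0 → O_x = 40.6002 × 0.438371 = 17.80 kN.
ΣF_y = 0: O_y + T·sin64° − 30 − 35 − 10 = 0 → O_y = 75 − 40.6002 × 0.898794 = 38.51 kN.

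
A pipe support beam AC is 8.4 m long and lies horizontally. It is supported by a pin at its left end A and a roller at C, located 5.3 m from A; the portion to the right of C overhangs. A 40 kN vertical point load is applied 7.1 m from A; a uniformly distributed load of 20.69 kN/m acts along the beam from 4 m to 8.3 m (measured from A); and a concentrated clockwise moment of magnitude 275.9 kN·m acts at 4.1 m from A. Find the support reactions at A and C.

A_x = 0, A_y = -79.91 kN, C_y = 208.9 kN

Resultant of the distributed load: 20.69 × 4.3 = 88.967 kN at 6.15 m from A.
Taking moments about A: C_y·5.3 − 40·7.1 − (20.69·4.3)·6.15 − 275.9 = 0 → C_y = 1107.04705/5.3 = 208.877 ≈ 208.9 kN.
ΣF_y = 0: A_y + 208.877 − 40 − 20.69·4.3 = 0 → A_y = -79.91 kN.
ΣF_x = 0: no horizontal applied forces, so A_x = 0.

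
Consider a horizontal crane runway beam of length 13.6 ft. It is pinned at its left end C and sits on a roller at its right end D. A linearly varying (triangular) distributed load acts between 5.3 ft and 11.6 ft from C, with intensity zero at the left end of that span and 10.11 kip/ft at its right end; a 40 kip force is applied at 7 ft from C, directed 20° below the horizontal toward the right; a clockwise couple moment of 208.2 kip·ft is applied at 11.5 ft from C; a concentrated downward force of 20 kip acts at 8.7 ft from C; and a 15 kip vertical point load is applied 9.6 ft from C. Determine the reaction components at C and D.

C_x = -37.59 kip, C_y = 12.55 kip, D_y = 67.98 kip

Resultant of the triangular load: ½ × 10.11 × 6.3 = 31.8465 kip, acting at 9.5 ft from C (one-third of the span from the peak).
Moments about C: D_y·13.6 − (½·10.11·6.3)·9.5 − 40·sin20°·7 − 208.2 − 20·8.7 − 15·9.6 = 0 → D_y = 924.507/13.6 = 67.9785 ≈ 67.98 kip.
ΣF_y = 0: C_y + 67.9785 − ½·10.11·6.3 − 40·sin20° − 20 − 15 = 0 → C_y = 12.55 kip.
ΣF_x = 0: C_x + 40·cos20° = 0 → C_x = -37.59 kip.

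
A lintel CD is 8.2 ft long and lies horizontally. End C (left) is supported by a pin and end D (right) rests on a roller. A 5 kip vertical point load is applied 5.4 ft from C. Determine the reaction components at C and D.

C_x = 0, C_y = 1.707 kip, D_y = 3.293 kip

Moments about C: D_y·8.2 − 5·5.4 = 0 → D_y = 27/8.2 = 3.29268 ≈ 3.293 kip.
ΣF_y = 0: C_y + 3.29268 − 5 = 0 → C_y = 1.707 kip.
ΣF_x = 0: no horizontal applied forces, so C_x = 0.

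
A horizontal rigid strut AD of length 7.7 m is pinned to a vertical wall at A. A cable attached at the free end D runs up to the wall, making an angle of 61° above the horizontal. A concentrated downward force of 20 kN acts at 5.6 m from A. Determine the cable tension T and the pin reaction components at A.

T = 16.63 kN, A_x = 8.063 kN, A_y = 5.455 kN

ΣM about A: T·sin61°·7.7 − 20·5.6 = 0 → T = 112/(7.7·0.87462) = 16.6306 ≈ 16.63 kN.
ΣF_x = 0: A_x − T·cos61° = 0 → A_x = 16.6306 × 0.48481 = 8.063 kN.
ΣF_y = 0: A_y + T·sin61° − 20 = 0 → A_y = 20 − 16.6306 × 0.87462 = 5.455 kN.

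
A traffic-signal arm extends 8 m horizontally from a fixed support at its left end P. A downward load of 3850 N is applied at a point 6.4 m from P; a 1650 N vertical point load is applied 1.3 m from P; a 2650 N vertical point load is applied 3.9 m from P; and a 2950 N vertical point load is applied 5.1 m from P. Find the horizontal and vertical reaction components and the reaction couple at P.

ΣF_x = 0: P_x = 0.
ΣF_y = 0: P_y − 3850 − 1650 − 2650 − 2950 = 0 → P_y = 11100 N.
ΣM about P: M_P − 3850·6.4 − 1650·1.3 − 2650·3.9 − 2950·5.1 = 0 → M_P = 52160 N·m.

P_x = 0, P_y = 11100 N, M_P = 52160 N·m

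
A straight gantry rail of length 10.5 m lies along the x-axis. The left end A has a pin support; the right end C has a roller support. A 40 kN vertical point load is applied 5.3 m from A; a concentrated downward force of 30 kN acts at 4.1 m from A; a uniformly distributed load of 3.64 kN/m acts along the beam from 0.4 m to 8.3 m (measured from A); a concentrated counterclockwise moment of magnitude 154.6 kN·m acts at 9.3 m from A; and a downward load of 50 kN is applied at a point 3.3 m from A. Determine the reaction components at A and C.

Resultant of the distributed load: 3.64 × 7.9 = 28.756 kN at 4.35 m from A.
Moments about A: C_y·10.5 − 40·5.3 − 30·4.1 − (3.64·7.9)·4.35 + 154.6 − 50·3.3 = 0 → C_y = 470.4886/10.5 = 44.8084 ≈ 44.81 kN.
ΣF_y = 0: A_y + 44.8084 − 40 − 30 − 3.64·7.9 − 50 = 0 → A_y = 103.9 kN.
ΣF_x = 0: no horizontal applied forces, so A_x = 0.

A_x = 0, A_y = 103.9 kN, C_y = 44.81 kN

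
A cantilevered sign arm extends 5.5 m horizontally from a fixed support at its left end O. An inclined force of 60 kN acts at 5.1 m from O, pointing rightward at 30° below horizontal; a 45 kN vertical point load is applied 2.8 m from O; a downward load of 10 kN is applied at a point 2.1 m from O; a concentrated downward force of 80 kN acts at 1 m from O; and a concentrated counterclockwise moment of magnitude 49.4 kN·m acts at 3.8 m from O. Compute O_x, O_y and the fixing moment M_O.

O_x = -51.96 kN, O_y = 165.0 kN, M_O = 330.6 kN·m

ΣF_x = 0: O_x + 60·cos30° = 0 → O_x = -51.96 kN.
ΣF_y = 0: O_y − 60·sin30° − 45 − 10 − 80 = 0 → O_y = 165.0 kN.
ΣM about O: M_O − 60·sin30°·5.1 − 45·2.8 − 10·2.1 − 80·1 + 49.4 = 0 → M_O = 330.6 kN·m.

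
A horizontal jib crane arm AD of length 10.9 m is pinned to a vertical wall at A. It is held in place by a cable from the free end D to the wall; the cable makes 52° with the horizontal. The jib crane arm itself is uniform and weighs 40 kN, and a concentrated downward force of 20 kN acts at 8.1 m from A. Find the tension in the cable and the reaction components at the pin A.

T = 44.24 kN, A_x = 27.24 kN, A_y = 25.14 kN

ΣM about A: T·sin52°·10.9 − 40·5.45 − 20·8.1 = 0 → T = 380/(10.9·0.788011) = 44.241 ≈ 44.24 kN.
ΣF_x = 0: A_x − T·cos52° = 0 → A_x = 44.241 × 0.615661 = 27.24 kN.
ΣF_y = 0: A_y + T·sin52° − 40 − 20 = 0 → A_y = 60 − 44.241 × 0.788011 = 25.14 kN.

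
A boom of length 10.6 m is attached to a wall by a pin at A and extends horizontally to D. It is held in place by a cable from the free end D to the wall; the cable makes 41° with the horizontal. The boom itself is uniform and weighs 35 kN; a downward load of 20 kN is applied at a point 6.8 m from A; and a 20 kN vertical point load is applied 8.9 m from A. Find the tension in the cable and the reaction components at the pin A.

T = 71.83 kN, A_x = 54.21 kN, A_y = 27.88 kN

ΣM about A: T·sin41°·10.6 − 35·5.3 − 20·6.8 − 20·8.9 = 0 → T = 499.5/(10.6·0.656059) = 71.8268 ≈ 71.83 kN.
ΣF_x = 0: A_x − T·cos41° = 0 → A_x = 71.8268 × 0.75471 = 54.21 kN.
ΣF_y = 0: A_y + T·sin41° − 35 − 20 − 20 = 0 → A_y = 75 − 71.8268 × 0.656059 = 27.88 kN.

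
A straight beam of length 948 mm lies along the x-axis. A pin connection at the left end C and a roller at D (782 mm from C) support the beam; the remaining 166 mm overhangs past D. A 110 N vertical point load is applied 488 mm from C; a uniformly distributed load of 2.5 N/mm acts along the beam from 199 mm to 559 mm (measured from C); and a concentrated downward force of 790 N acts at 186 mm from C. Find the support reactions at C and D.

C_x = 0, C_y = 1107 N, D_y = 692.7 N

Resultant of the distributed load: 2.5 × 360 = 900 N at 379 mm from C.
Moments about C: D_y·782 − 110·488 − (2.5·360)·379 − 790·186 = 0 → D_y = 541720/782 = 692.737 ≈ 692.7 N.
ΣF_y = 0: C_y + 692.737 − 110 − 2.5·360 − 790 = 0 → C_y = 1107 N.
ΣF_x = 0: no horizontal applied forces, so C_x = 0.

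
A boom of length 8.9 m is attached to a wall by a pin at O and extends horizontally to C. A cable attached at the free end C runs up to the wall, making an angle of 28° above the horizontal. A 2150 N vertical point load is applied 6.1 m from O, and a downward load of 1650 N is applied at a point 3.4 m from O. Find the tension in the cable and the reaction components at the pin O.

T = 4481 N, O_x = 3957 N, O_y = 1696 N

ΣM about O: T·sin28°·8.9 − 2150·6.1 − 1650·3.4 = 0 → T = 18725/(8.9·0.469472) = 4481.49 ≈ 4481 N.
ΣF_x = 0: O_x − T·cos28° = 0 → O_x = 4481.49 × 0.882948 = 3957 N.
ΣF_y = 0: O_y + T·sin28° − 2150 − 1650 = 0 → O_y = 3800 − 4481.49 × 0.469472 = 1696 N.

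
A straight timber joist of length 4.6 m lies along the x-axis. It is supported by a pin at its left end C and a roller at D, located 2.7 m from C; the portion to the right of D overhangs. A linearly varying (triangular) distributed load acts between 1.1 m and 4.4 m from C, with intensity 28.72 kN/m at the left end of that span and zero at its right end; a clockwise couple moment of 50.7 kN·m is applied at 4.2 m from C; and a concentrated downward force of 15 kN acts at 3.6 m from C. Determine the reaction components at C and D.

Resultant of the triangular load: ½ × 28.72 × 3.3 = 47.388 kN, acting at 2.2 m from C (one-third of the span from the peak).
Moments about C: D_y·2.7 − (½·28.72·3.3)·2.2 − 50.7 − 15·3.6 = 0 → D_y = 208.9536/2.7 = 77.3902 ≈ 77.39 kN.
ΣF_y = 0: C_y + 77.3902 − ½·28.72·3.3 − 15 = 0 → C_y = -15.00 kN.
ΣF_x = 0: no horizontal applied forces, so C_x = 0.

C_x = 0, C_y = -15.00 kN, D_y = 77.39 kN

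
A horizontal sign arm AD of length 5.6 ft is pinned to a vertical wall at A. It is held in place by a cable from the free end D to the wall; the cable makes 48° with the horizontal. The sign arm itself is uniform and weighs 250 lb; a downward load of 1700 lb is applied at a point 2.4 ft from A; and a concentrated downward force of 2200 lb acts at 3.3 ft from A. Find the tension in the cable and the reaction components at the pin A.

T = 2893 lb, A_x = 1936 lb, A_y = 2000 lb

ΣM about A: T·sin48°·5.6 − 250·2.8 − 1700·2.4 − 2200·3.3 = 0 → T = 12040/(5.6·0.743145) = 2893.11 ≈ 2893 lb.
ΣF_x = 0: A_x − T·cos48° = 0 → A_x = 2893.11 × 0.669131 = 1936 lb.
ΣF_y = 0: A_y + T·sin48° − 250 − 1700 − 2200 = 0 → A_y = 4150 − 2893.11 × 0.743145 = 2000 lb.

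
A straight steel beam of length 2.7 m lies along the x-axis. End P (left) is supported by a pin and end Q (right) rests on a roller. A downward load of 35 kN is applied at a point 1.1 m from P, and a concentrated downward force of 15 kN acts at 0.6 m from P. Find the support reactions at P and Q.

ΣM about P: Q_y·2.7 − 35·1.1 − 15·0.6 = 0 → Q_y = 47.5/2.7 = 17.5926 ≈ 17.59 kN.
ΣF_y = 0: P_y + 17.5926 − 35 − 15 = 0 → P_y = 32.41 kN.
ΣF_x = 0: no horizontal applied forces, so P_x = 0.

P_x = 0, P_y = 32.41 kN, Q_y = 17.59 kN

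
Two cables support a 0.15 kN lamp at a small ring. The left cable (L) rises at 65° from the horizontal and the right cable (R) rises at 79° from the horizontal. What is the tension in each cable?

ΣF_x = 0: −T_L·cos65° + T_R·cos79° = 0 → T_R = 2.21488·T_L.
ΣF_y = 0: T_L·sin65° + T_R·sin79° = 0.15.
Substitute: T_L·(0.906308 + 2.21488·0.981627) = 0.15 → T_L = 0.0486935 ≈ 0.04869 kN.
Then T_R = 2.21488 × 0.0486935 = 0.1079 kN.

T_L = 0.04869 kN, T_R = 0.1079 kN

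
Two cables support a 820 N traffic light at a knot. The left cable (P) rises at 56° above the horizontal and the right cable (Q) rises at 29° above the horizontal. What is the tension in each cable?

T_P = 719.9 N, T_Q = 460.3 N

ΣF_x = 0: −T_P·cos56° + T_Q·cos29° = 0 → T_Q = 0.639355·T_P.
ΣF_y = 0: T_P·sin56° + T_Q·sin29° = 820.
Substitute: T_P·(0.829038 + 0.639355·0.48481) = 820 → T_P = 719.927 ≈ 719.9 N.
Then T_Q = 0.639355 × 719.927 = 460.3 N.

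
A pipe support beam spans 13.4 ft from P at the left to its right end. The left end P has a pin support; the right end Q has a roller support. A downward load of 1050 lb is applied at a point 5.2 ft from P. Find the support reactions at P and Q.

Taking moments about P: Q_y·13.4 − 1050·5.2 = 0 → Q_y = 5460/13.4 = 407.463 ≈ 407.5 lb.
ΣF_y = 0: P_y + 407.463 − 1050 = 0 → P_y = 642.5 lb.
ΣF_x = 0: no horizontal applied forces, so P_x = 0.

P_x = 0, P_y = 642.5 lb, Q_y = 407.5 lb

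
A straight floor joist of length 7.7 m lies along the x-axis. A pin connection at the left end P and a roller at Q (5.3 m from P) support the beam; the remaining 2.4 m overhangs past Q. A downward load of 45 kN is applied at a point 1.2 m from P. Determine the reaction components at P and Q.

P_x = 0, P_y = 34.81 kN, Q_y = 10.19 kN

Moments about P: Q_y·5.3 − 45·1.2 = 0 → Q_y = 54/5.3 = 10.1887 ≈ 10.19 kN.
ΣF_y = 0: P_y + 10.1887 − 45 = 0 → P_y = 34.81 kN.
ΣF_x = 0: no horizontal applied forces, so P_x = 0.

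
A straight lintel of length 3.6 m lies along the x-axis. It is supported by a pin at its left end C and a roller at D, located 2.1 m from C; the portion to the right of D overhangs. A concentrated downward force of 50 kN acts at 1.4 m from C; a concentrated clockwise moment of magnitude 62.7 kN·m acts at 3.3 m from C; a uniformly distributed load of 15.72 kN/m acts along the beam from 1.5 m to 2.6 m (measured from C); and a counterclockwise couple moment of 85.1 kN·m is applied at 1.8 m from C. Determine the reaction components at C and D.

Resultant of the distributed load: 15.72 × 1.1 = 17.292 kN at 2.05 m from C.
ΣM about C: D_y·2.1 − 50·1.4 − 62.7 − (15.72·1.1)·2.05 + 85.1 = 0 → D_y = 83.0486/2.1 = 39.547 ≈ 39.55 kN.
ΣF_y = 0: C_y + 39.547 − 50 − 15.72·1.1 = 0 → C_y = 27.75 kN.
ΣF_x = 0: no horizontal applied forces, so C_x = 0.

C_x = 0, C_y = 27.75 kN, D_y = 39.55 kN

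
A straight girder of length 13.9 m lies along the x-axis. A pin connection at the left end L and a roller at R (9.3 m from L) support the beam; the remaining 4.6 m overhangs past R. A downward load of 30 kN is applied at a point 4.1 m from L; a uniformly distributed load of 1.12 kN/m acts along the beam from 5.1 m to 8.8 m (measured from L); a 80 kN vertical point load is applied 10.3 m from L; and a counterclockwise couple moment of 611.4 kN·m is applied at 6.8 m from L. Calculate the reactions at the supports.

Resultant of the distributed load: 1.12 × 3.7 = 4.144 kN at 6.95 m from L.
Moments about L: R_y·9.3 − 30·4.1 − (1.12·3.7)·6.95 − 80·10.3 + 611.4 = 0 → R_y = 364.4008/9.3 = 39.1829 ≈ 39.18 kN.
ΣF_y = 0: L_y + 39.1829 − 30 − 1.12·3.7 − 80 = 0 → L_y = 74.96 kN.
ΣF_x = 0: no horizontal applied forces, so L_x = 0.

L_x = 0, L_y = 74.96 kN, R_y = 39.18 kN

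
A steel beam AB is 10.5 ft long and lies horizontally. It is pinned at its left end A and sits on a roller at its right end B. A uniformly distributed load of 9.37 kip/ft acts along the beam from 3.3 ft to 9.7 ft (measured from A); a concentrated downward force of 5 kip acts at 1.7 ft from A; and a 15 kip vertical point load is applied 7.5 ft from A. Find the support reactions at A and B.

Resultant of the distributed load: 9.37 × 6.4 = 59.968 kip at 6.5 ft from A.
ΣM about A: B_y·10.5 − (9.37·6.4)·6.5 − 5·1.7 − 15·7.5 = 0 → B_y = 510.792/10.5 = 48.6469 ≈ 48.65 kip.
ΣF_y = 0: A_y + 48.6469 − 9.37·6.4 − 5 − 15 = 0 → A_y = 31.32 kip.
ΣF_x = 0: no horizontal applied forces, so A_x = 0.

A_x = 0, A_y = 31.32 kip, B_y = 48.65 kip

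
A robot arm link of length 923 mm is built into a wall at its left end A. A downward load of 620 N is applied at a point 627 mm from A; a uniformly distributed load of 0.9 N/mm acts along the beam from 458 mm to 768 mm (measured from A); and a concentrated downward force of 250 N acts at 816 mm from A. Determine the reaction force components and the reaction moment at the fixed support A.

A_x = 0, A_y = 1149 N, M_A = 763800 N·mm

Resultant of the distributed load: 0.9 × 310 = 279 N at 613 mm from A.
ΣF_x = 0: A_x = 0.
ΣF_y = 0: A_y − 620 − 0.9·310 − 250 = 0 → A_y = 1149 N.
ΣM about A: M_A − 620·627 − (0.9·310)·613 − 250·816 = 0 → M_A = 763800 N·mm.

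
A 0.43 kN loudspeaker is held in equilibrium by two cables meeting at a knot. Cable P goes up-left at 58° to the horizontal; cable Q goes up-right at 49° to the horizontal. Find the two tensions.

ΣF_x = 0: −T_P·cos58° + T_Q·cos49° = 0 → T_Q = 0.807731·T_P.
ΣF_y = 0: T_P·sin58° + T_Q·sin49° = 0.43.
Substitute: T_P·(0.848048 + 0.807731·0.75471) = 0.43 → T_P = 0.294995 ≈ 0.2950 kN.
Then T_Q = 0.807731 × 0.294995 = 0.2383 kN.

T_P = 0.2950 kN, T_Q = 0.2383 kN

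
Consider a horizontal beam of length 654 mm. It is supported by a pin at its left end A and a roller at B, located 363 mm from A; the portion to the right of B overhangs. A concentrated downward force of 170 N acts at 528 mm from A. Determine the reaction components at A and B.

Taking moments about A: B_y·363 − 170·528 = 0 → B_y = 89760/363 = 247.273 ≈ 247.3 N.
ΣF_y = 0: A_y + 247.273 − 170 = 0 → A_y = -77.27 N.
ΣF_x = 0: no horizontal applied forces, so A_x = 0.

A_x = 0, A_y = -77.27 N, B_y = 247.3 N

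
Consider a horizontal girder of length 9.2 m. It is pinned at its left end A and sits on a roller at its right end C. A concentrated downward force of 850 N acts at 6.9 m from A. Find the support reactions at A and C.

A_x = 0, A_y = 212.5 N, C_y = 637.5 N

Taking moments about A: C_y·9.2 − 850·6.9 = 0 → C_y = 5865/9.2 = 637.5 N.
ΣF_y = 0: A_y + 637.5 − 850 = 0 → A_y = 212.5 N.
ΣF_x = 0: no horizontal applied forces, so A_x = 0.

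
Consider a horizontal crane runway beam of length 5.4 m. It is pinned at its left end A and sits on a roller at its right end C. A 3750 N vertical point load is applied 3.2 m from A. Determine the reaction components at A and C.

A_x = 0, A_y = 1528 N, C_y = 2222 N

Taking moments about A: C_y·5.4 − 3750·3.2 = 0 → C_y = 12000/5.4 = 2222.22 ≈ 2222 N.
ΣF_y = 0: A_y + 2222.22 − 3750 = 0 → A_y = 1528 N.
ΣF_x = 0: no horizontal applied forces, so A_x = 0.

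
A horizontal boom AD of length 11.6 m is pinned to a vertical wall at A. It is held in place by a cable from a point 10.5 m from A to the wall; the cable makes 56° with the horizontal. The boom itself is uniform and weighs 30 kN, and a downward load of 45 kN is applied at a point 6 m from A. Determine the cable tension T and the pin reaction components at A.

ΣM about A: T·sin56°·10.5 − 30·5.8 − 45·6 = 0 → T = 444/(10.5·0.829038) = 51.0058 ≈ 51.01 kN.
ΣF_x = 0: A_x − T·cos56° = 0 → A_x = 51.0058 × 0.559193 = 28.52 kN.
ΣF_y = 0: A_y + T·sin56° − 30 − 45 = 0 → A_y = 75 − 51.0058 × 0.829038 = 32.71 kN.

T = 51.01 kN, A_x = 28.52 kN, A_y = 32.71 kN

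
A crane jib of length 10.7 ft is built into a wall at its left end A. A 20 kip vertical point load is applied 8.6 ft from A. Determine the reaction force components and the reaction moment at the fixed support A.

A_x = 0, A_y = 20.00 kip, M_A = 172.0 kip·ft

ΣF_x = 0: A_x = 0.
ΣF_y = 0: A_y − 20 = 0 → A_y = 20.00 kip.
ΣM about A: M_A − 20·8.6 = 0 → M_A = 172.0 kip·ft.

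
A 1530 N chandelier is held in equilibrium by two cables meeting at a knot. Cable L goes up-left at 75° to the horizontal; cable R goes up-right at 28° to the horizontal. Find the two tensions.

ΣF_x = 0: −T_L·cos75° + T_R·cos28° = 0 → T_R = 0.293131·T_L.
ΣF_y = 0: T_L·sin75° + T_R·sin28° = 1530.
Substitute: T_L·(0.965926 + 0.293131·0.469472) = 1530 → T_L = 1386.44 ≈ 1386 N.
Then T_R = 0.293131 × 1386.44 = 406.4 N.

T_L = 1386 N, T_R = 406.4 N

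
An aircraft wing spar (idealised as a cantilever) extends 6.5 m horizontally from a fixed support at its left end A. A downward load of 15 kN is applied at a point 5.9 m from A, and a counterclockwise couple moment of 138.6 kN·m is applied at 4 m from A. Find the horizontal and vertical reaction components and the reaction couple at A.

ΣF_x = 0: A_x = 0.
ΣF_y = 0: A_y − 15 = 0 → A_y = 15.00 kN.
ΣM about A: M_A − 15·5.9 + 138.6 = 0 → M_A = -50.10 kN·m.

A_x = 0, A_y = 15.00 kN, M_A = -50.10 kN·m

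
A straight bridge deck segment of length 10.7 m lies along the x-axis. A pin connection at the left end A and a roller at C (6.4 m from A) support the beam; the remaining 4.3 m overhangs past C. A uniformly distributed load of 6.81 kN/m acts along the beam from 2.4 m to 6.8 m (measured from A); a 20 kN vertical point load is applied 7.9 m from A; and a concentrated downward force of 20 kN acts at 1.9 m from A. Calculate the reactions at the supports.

A_x = 0, A_y = 17.80 kN, C_y = 52.16 kN

Resultant of the distributed load: 6.81 × 4.4 = 29.964 kN at 4.6 m from A.
Moments about A: C_y·6.4 − (6.81·4.4)·4.6 − 20·7.9 − 20·1.9 = 0 → C_y = 333.8344/6.4 = 52.1616 ≈ 52.16 kN.
ΣF_y = 0: A_y + 52.1616 − 6.81·4.4 − 20 − 20 = 0 → A_y = 17.80 kN.
ΣF_x = 0: no horizontal applied forces, so A_x = 0.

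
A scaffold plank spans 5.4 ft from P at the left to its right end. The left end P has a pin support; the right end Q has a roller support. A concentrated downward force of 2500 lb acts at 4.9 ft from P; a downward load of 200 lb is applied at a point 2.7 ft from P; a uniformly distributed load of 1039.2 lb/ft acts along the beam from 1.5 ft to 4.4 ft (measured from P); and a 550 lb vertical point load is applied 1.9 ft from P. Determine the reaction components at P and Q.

P_x = 0, P_y = 2055 lb, Q_y = 4208 lb

Resultant of the distributed load: 1039.2 × 2.9 = 3013.68 lb at 2.95 ft from P.
Taking moments about P: Q_y·5.4 − 2500·4.9 − 200·2.7 − (1039.2·2.9)·2.95 − 550·1.9 = 0 → Q_y = 22725.356/5.4 = 4208.4 ≈ 4208 lb.
ΣF_y = 0: P_y + 4208.4 − 2500 − 200 − 1039.2·2.9 − 550 = 0 → P_y = 2055 lb.
ΣF_x = 0: no horizontal applied forces, so P_x = 0.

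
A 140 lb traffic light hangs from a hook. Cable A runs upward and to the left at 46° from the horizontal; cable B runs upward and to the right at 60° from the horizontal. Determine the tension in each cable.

ΣF_x = 0: −T_A·cos46° + T_B·cos60° = 0 → T_B = 1.38932·T_A.
ΣF_y = 0: T_A·sin46° + T_B·sin60° = 140.
Substitute: T_A·(0.71934 + 1.38932·0.866025) = 140 → T_A = 72.8209 ≈ 72.82 lb.
Then T_B = 1.38932 × 72.8209 = 101.2 lb.

T_A = 72.82 lb, T_B = 101.2 lb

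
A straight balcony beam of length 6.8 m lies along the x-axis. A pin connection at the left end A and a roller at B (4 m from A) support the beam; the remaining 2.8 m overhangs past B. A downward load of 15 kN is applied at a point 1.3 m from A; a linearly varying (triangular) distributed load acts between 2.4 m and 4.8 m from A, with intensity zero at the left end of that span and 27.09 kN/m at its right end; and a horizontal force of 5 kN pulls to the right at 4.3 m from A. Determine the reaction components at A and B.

Resultant of the triangular load: ½ × 27.09 × 2.4 = 32.508 kN, acting at 4 m from A (one-third of the span from the peak).
Taking moments about A: B_y·4 − 15·1.3 − (½·27.09·2.4)·4 = 0 → B_y = 149.532/4 = 37.383 ≈ 37.38 kN.
ΣF_y = 0: A_y + 37.383 − 15 − ½·27.09·2.4 = 0 → A_y = 10.12 kN.
ΣF_x = 0: A_x + 5 = 0 → A_x = -5.000 kN.

A_x = -5.000 kN, A_y = 10.12 kN, B_y = 37.38 kN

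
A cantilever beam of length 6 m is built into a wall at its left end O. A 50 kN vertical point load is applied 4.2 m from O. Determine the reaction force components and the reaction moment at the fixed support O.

O_x = 0, O_y = 50.00 kN, M_O = 210.0 kN·m

ΣF_x = 0: O_x = 0.
ΣF_y = 0: O_y − 50 = 0 → O_y = 50.00 kN.
ΣM about O: M_O − 50·4.2 = 0 → M_O = 210.0 kN·m.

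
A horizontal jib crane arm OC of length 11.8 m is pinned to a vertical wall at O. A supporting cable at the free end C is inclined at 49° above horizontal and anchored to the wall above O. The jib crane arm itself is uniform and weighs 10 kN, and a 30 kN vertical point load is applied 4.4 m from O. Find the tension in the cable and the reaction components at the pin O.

ΣM about O: T·sin49°·11.8 − 10·5.9 − 30·4.4 = 0 → T = 191/(11.8·0.75471) = 21.4472 ≈ 21.45 kN.
ΣF_x = 0: O_x − T·cos49° = 0 → O_x = 21.4472 × 0.656059 = 14.07 kN.
ΣF_y = 0: O_y + T·sin49° − 10 − 30 = 0 → O_y = 40 − 21.4472 × 0.75471 = 23.81 kN.

T = 21.45 kN, O_x = 14.07 kN, O_y = 23.81 kN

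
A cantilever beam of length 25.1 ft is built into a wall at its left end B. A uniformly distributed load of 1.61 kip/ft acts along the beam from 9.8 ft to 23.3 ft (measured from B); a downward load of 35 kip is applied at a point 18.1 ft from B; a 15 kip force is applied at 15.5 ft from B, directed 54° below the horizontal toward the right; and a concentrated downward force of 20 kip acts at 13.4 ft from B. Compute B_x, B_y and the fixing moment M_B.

Resultant of the distributed load: 1.61 × 13.5 = 21.735 kip at 16.55 ft from B.
ΣF_x = 0: B_x + 15·cos54° = 0 → B_x = -8.817 kip.
ΣF_y = 0: B_y − 1.61·13.5 − 35 − 15·sin54° − 20 = 0 → B_y = 88.87 kip.
ΣM about B: M_B − (1.61·13.5)·16.55 − 35·18.1 − 15·sin54°·15.5 − 20·13.4 = 0 → M_B = 1449 kip·ft.

B_x = -8.817 kip, B_y = 88.87 kip, M_B = 1449 kip·ft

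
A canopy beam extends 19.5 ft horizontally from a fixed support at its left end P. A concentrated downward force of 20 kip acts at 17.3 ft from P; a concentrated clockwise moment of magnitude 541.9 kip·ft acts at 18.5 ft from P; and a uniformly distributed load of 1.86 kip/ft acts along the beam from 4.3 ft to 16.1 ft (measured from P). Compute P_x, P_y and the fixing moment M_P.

Resultant of the distributed load: 1.86 × 11.8 = 21.948 kip at 10.2 ft from P.
ΣF_x = 0: P_x = 0.
ΣF_y = 0: P_y − 20 − 1.86·11.8 = 0 → P_y = 41.95 kip.
ΣM about P: M_P − 20·17.3 − 541.9 − (1.86·11.8)·10.2 = 0 → M_P = 1112 kip·ft.

P_x = 0, P_y = 41.95 kip, M_P = 1112 kip·ft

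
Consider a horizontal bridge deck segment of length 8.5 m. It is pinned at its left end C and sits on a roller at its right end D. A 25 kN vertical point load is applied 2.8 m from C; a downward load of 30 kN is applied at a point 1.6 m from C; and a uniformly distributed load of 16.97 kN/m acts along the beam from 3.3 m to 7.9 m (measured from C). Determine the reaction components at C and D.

C_x = 0, C_y = 67.75 kN, D_y = 65.31 kN

Resultant of the distributed load: 16.97 × 4.6 = 78.062 kN at 5.6 m from C.
Taking moments about C: D_y·8.5 − 25·2.8 − 30·1.6 − (16.97·4.6)·5.6 = 0 → D_y = 555.1472/8.5 = 65.3114 ≈ 65.31 kN.
ΣF_y = 0: C_y + 65.3114 − 25 − 30 − 16.97·4.6 = 0 → C_y = 67.75 kN.
ΣF_x = 0: no horizontal applied forces, so C_x = 0.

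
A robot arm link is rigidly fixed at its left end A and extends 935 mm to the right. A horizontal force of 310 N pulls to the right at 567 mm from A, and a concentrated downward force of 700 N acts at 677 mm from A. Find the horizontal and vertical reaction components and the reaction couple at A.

A_x = -310.0 N, A_y = 700.0 N, M_A = 473900 N·mm

ΣF_x = 0: A_x + 310 = 0 → A_x = -310.0 N.
ΣF_y = 0: A_y − 700 = 0 → A_y = 700.0 N.
ΣM about A: M_A − 700·677 = 0 → M_A = 473900 N·mm.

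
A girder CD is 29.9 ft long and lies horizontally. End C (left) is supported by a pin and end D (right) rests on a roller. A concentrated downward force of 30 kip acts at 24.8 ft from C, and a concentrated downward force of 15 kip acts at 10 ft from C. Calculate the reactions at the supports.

Taking moments about C: D_y·29.9 − 30·24.8 − 15·10 = 0 → D_y = 894/29.9 = 29.8997 ≈ 29.90 kip.
ΣF_y = 0: C_y + 29.8997 − 30 − 15 = 0 → C_y = 15.10 kip.
ΣF_x = 0: no horizontal applied forces, so C_x = 0.

C_x = 0, C_y = 15.10 kip, D_y = 29.90 kip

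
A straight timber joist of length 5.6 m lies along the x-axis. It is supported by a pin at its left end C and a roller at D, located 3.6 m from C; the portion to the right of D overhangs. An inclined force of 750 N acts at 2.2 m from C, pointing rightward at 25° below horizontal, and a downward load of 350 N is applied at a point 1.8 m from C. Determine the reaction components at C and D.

ΣM about C: D_y·3.6 − 750·sin25°·2.2 − 350·1.8 = 0 → D_y = 1327.32/3.6 = 368.7 N.
ΣF_y = 0: C_y + 368.7 − 750·sin25° − 350 = 0 → C_y = 298.3 N.
ΣF_x = 0: C_x + 750·cos25° = 0 → C_x = -679.7 N.

C_x = -679.7 N, C_y = 298.3 N, D_y = 368.7 N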